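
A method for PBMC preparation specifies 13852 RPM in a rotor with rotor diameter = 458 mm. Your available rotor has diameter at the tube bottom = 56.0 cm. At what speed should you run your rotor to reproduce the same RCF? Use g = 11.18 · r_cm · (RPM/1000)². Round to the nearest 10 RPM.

Original rotor: r = 458 mm / 2 = 229 mm = 22.9 cm
RCF = 11.18 × r × (N/1000)²
RCF_original = 11.18 × 22.9 × (13.852)² = 11.18 × 22.9 × 191.877904 ≈ 49,125 × g
Your rotor: r = 56.0 / 2 = 28 cm
49,125 = 11.18 × 28 × (N/1000)²
(N/1000)² = 49,125 / 313.04 = 156.9288
N = 1000 × √156.9288 ≈ 12,527.1

≈ 12530 RPM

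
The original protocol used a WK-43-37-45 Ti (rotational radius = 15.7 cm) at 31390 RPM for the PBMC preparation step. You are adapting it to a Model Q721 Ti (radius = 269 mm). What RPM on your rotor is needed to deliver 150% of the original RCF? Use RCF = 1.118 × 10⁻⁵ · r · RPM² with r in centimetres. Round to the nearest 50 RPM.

29350 RPM

RCF_original = 1.118 × 10⁻⁵ × 15.7 × (31390)² = 1.118 × 10⁻⁵ × 15.7 × 985,332,100 ≈ 172,951.4 × g
Target RCF = 1.5 × 172,951.4 ≈ 259,427.1 × g
Your rotor: r = 269 mm = 26.9 cm
259,427.1 = 1.118 × 10⁻⁵ × 26.9 × N²
N² = 259,427.1 / (30.0742 × 10⁻⁵) = 862,623,445
N ≈ √862,623,445 ≈ 29,370.5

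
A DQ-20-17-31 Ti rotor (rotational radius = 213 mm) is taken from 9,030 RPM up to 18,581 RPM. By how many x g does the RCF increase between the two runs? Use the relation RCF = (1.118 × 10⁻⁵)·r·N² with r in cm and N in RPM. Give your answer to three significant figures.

≈ 62800 x g

r = 213 mm = 21.3 cm
RCF₁ = 1.118 × 10⁻⁵ × 21.3 × (9030)² = 1.118 × 10⁻⁵ × 21.3 × 81,540,900 ≈ 19,417.7 × g
RCF₂ = 1.118 × 10⁻⁵ × 21.3 × (18581)² = 1.118 × 10⁻⁵ × 21.3 × 345,253,561 ≈ 82,216.6 × g
Increase = 82,216.6 − 19,417.7 = 62,798.9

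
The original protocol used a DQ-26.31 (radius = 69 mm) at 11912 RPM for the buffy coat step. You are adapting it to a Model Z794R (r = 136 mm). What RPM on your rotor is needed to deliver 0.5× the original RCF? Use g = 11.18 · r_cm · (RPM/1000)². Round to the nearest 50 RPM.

≈ 6000 RPM

Original rotor: r = 69 mm = 6.9 cm
RCF = 11.18 × r × (N/1000)²
RCF_original = 11.18 × 6.9 × (11.912)² = 11.18 × 6.9 × 141.895744 ≈ 10,946.1 × g
Target RCF = 0.5 × 10,946.1 ≈ 5,473.1 × g
Your rotor: r = 136 mm = 13.6 cm
5,473.1 = 11.18 × 13.6 × (N/1000)²
(N/1000)² = 5,473.1 / 152.048 = 35.99587
N = 1000 × √35.99587 ≈ 5,999.7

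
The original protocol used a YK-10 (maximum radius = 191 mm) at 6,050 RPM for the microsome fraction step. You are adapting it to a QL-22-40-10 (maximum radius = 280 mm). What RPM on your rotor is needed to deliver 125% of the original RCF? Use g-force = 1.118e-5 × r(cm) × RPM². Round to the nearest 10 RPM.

Original rotor: r = 191 mm = 19.1 cm
RCF = 1.118 × 10⁻⁵ × r × N²
RCF_original = 1.118 × 10⁻⁵ × 19.1 × (6050)² = 1.118 × 10⁻⁵ × 19.1 × 36,602,500 ≈ 7,816 × g
Target RCF = 1.25 × 7,816 ≈ 9,770 × g
Your rotor: r = 280 mm = 28.0 cm
9,770 = 1.118 × 10⁻⁵ × 28 × N²
N² = 9,770 / (31.304 × 10⁻⁵) = 31,210,069
N ≈ √31,210,069 ≈ 5,586.6

≈ 5590 RPM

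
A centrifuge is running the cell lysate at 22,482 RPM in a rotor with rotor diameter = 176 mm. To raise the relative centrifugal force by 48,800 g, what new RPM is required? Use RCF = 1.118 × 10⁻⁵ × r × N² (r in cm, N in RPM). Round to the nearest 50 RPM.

N₂ ≈ 31650 RPM

r = 176 mm / 2 = 88 mm = 8.8 cm
Current RCF = 1.118 × 10⁻⁵ × 8.8 × (22482)² = 1.118 × 10⁻⁵ × 8.8 × 505,440,324 ≈ 49,727.2 × g
Target RCF = 49,727.2 + 48,800 = 98,527.2 × g
N² = 98,527.2 / (9.8384 × 10⁻⁵) = 1,001,455,521
N ≈ √1,001,455,521 ≈ 31,645.8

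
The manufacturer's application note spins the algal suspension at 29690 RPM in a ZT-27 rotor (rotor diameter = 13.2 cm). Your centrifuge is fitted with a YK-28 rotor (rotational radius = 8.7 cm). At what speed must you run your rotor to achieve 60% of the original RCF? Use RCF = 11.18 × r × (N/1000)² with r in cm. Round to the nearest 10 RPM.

≈ 20030 RPM

Original rotor: r = 13.2 / 2 = 6.6 cm
RCF = 11.18 × r × (N/1000)²
RCF_original = 11.18 × 6.6 × (29.69)² = 11.18 × 6.6 × 881.4961 ≈ 65,043.8 × g
Target RCF = 0.6 × 65,043.8 ≈ 39,026.3 × g
39,026.3 = 11.18 × 8.7 × (N/1000)²
(N/1000)² = 39,026.3 / 97.266 = 401.2327
N = 1000 × √401.2327 ≈ 20,030.8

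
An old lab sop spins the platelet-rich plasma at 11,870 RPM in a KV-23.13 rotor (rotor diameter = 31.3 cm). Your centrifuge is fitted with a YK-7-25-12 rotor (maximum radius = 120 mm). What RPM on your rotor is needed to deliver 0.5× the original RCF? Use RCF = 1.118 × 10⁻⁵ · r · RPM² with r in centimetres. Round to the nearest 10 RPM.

9590 RPM

Original rotor: r = 31.3 / 2 = 15.65 cm
RCF = 1.118 × 10⁻⁵ × r × N²
RCF_original = 1.118 × 10⁻⁵ × 15.65 × (11870)² = 1.118 × 10⁻⁵ × 15.65 × 140,896,900 ≈ 24,652.3 × g
Target RCF = 0.5 × 24,652.3 ≈ 12,326.1 × g
Your rotor: r = 120 mm = 12.0 cm
12,326.1 = 1.118 × 10⁻⁵ × 12 × N²
N² = 12,326.1 / (13.416 × 10⁻⁵) = 91,876,118
N ≈ √91,876,118 ≈ 9,585.2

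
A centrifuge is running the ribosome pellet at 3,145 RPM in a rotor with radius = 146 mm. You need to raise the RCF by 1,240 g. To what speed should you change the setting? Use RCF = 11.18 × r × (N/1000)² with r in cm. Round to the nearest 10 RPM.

4180 RPM

r = 146 mm = 14.6 cm
Current RCF = 11.18 × 14.6 × (3.145)² = 11.18 × 14.6 × 9.891025 ≈ 1,614.5 × g
Target RCF = 1,614.5 + 1,240 = 2,854.5 × g
(N/1000)² = 2,854.5 / 163.228 = 17.48781
N = 1000 × √17.48781 ≈ 4,181.8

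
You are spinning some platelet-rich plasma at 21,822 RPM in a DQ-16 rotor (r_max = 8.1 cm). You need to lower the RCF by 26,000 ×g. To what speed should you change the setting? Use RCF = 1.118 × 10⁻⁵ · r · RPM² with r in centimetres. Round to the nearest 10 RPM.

13750 RPM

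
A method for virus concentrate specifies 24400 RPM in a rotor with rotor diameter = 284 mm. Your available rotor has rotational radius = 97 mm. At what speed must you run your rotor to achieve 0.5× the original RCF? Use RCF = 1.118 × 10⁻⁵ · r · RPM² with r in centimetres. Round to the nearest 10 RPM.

Original rotor: r = 284 mm / 2 = 142 mm = 14.2 cm
RCF = 1.118 × 10⁻⁵ × r × N²
RCF_original = 1.118 × 10⁻⁵ × 14.2 × (24400)² = 1.118 × 10⁻⁵ × 14.2 × 595,360,000 ≈ 94,517 × g
Target RCF = 0.5 × 94,517 ≈ 47,258.5 × g
Your rotor: r = 97 mm = 9.7 cm
47,258.5 = 1.118 × 10⁻⁵ × 9.7 × N²
N² = 47,258.5 / (10.8446 × 10⁻⁵) = 435,779,097
N ≈ √435,779,097 ≈ 20,875.3

20880 RPM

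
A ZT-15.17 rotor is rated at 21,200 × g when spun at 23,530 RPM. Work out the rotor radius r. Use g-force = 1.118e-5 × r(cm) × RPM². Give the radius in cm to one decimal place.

21200 = 1.118 × 10⁻⁵ × r × (23530)²
r = 21200 / (1.118 × 10⁻⁵ × 553,660,900) = 21200 / 6189.929 ≈ 3.425 cm

r ≈ 3.4 cm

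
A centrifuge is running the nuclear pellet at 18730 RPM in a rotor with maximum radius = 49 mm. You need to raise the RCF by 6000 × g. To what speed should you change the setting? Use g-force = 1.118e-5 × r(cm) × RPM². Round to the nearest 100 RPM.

21500 RPM

r = 49 mm = 4.9 cm
Current RCF = 1.118 × 10⁻⁵ × 4.9 × (18730)² = 1.118 × 10⁻⁵ × 4.9 × 350,812,900 ≈ 19,218.2 × g
Target RCF = 19,218.2 + 6,000 = 25,218.2 × g
N² = 25,218.2 / (5.4782 × 10⁻⁵) = 460,337,337
N ≈ √460,337,337 ≈ 21,455.5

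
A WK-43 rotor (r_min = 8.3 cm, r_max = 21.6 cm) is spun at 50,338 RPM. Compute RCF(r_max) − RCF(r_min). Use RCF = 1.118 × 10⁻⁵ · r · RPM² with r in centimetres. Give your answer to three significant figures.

RCF_max = 1.118 × 10⁻⁵ × 21.6 × (50338)² = 1.118 × 10⁻⁵ × 21.6 × 2,533,914,244 ≈ 611,909.9 × g
RCF_min = 1.118 × 10⁻⁵ × 8.3 × (50338)² = 1.118 × 10⁻⁵ × 8.3 × 2,533,914,244 ≈ 235,132 × g
ΔRCF = 611,909.9 − 235,132 = 376,777.9

≈ 377000 ×g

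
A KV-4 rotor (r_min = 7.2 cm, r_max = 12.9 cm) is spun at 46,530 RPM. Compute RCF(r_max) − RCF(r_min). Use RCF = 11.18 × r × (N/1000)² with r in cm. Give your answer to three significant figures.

RCF_max = 11.18 × 12.9 × (46.53)² = 11.18 × 12.9 × 2,165.0409 ≈ 312,246.5 × g
RCF_min = 11.18 × 7.2 × (46.53)² = 11.18 × 7.2 × 2,165.0409 ≈ 174,277.1 × g
ΔRCF = 312,246.5 − 174,277.1 = 137,969.4

≈ 138000 x g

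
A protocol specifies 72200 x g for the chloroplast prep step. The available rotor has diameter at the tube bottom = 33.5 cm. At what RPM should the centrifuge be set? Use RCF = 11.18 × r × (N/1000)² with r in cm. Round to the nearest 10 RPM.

19640 RPM

r = 33.5 / 2 = 16.75 cm
72,200 = 11.18 × 16.75 × (N/1000)²
(N/1000)² = 72,200 / 187.265 = 385.5499
N = 1000 × √385.5499 ≈ 19,635.4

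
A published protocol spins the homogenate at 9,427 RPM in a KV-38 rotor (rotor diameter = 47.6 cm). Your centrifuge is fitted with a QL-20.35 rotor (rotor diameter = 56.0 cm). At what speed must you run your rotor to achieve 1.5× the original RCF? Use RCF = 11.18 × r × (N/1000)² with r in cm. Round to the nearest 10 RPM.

Original rotor: r = 47.6 / 2 = 23.8 cm
RCF = 11.18 × r × (N/1000)²
RCF_original = 11.18 × 23.8 × (9.427)² = 11.18 × 23.8 × 88.868329 ≈ 23,646.4 × g
Target RCF = 1.5 × 23,646.4 ≈ 35,469.6 × g
Your rotor: r = 56.0 / 2 = 28 cm
35,469.6 = 11.18 × 28 × (N/1000)²
(N/1000)² = 35,469.6 / 313.04 = 113.3069
N = 1000 × √113.3069 ≈ 10,644.6

10640 RPM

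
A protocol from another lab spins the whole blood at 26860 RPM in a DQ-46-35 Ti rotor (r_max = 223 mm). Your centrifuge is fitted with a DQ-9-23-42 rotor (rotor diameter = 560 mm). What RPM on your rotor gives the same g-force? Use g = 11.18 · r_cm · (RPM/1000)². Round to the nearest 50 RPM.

23950 RPM

Original rotor: r = 223 mm = 22.3 cm
RCF_original = 11.18 × 22.3 × (26.86)² = 11.18 × 22.3 × 721.4596 ≈ 179,870 × g
Your rotor: r = 560 mm / 2 = 280 mm = 28 cm
179,870 = 11.18 × 28 × (N/1000)²
(N/1000)² = 179,870 / 313.04 = 574.5911
N = 1000 × √574.5911 ≈ 23,970.6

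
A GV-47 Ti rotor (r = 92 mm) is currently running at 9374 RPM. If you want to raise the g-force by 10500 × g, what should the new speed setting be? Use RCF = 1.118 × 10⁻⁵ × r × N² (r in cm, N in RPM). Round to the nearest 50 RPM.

N₂ ≈ 13800 RPM

r = 92 mm = 9.2 cm
Current RCF = 1.118 × 10⁻⁵ × 9.2 × (9374)² = 1.118 × 10⁻⁵ × 9.2 × 87,871,876 ≈ 9,038.1 × g
Target RCF = 9,038.1 + 10,500 = 19,538.1 × g
N² = 19,538.1 / (10.2856 × 10⁻⁵) = 189,955,861
N ≈ √189,955,861 ≈ 13,782.4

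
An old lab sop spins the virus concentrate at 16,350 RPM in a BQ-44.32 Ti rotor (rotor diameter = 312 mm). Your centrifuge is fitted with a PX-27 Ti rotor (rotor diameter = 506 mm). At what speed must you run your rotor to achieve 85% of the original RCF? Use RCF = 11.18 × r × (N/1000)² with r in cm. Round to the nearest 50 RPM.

11850 RPM

Original rotor: r = 312 mm / 2 = 156 mm = 15.6 cm
RCF_original = 11.18 × 15.6 × (16.35)² = 11.18 × 15.6 × 267.3225 ≈ 46,623.2 × g
Target RCF = 0.85 × 46,623.2 ≈ 39,629.7 × g
Your rotor: r = 506 mm / 2 = 253 mm = 25.3 cm
39,629.7 = 11.18 × 25.3 × (N/1000)²
(N/1000)² = 39,629.7 / 282.854 = 140.1066
N = 1000 × √140.1066 ≈ 11,836.7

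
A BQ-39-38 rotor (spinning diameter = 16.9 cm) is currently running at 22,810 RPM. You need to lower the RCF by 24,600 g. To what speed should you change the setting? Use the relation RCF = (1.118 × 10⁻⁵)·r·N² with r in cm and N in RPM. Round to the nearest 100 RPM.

r = 16.9 / 2 = 8.45 cm
Current RCF = 1.118 × 10⁻⁵ × 8.45 × (22810)² = 1.118 × 10⁻⁵ × 8.45 × 520,296,100 ≈ 49,152.9 × g
Target RCF = 49,152.9 − 24,600 = 24,552.9 × g
N² = 24,552.9 / (9.4471 × 10⁻⁵) = 259,898,805
N ≈ √259,898,805 ≈ 16,121.4

N₂ ≈ 16100 RPM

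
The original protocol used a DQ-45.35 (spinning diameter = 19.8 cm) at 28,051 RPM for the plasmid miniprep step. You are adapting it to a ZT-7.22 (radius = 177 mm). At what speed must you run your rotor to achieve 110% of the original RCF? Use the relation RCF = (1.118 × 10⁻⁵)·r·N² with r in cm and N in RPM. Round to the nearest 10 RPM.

≈ 22000 RPM

Original rotor: r = 19.8 / 2 = 9.9 cm
RCF_original = 1.118 × 10⁻⁵ × 9.9 × (28051)² = 1.118 × 10⁻⁵ × 9.9 × 786,858,601 ≈ 87,091.1 × g
Target RCF = 1.1 × 87,091.1 ≈ 95,800.2 × g
Your rotor: r = 177 mm = 17.7 cm
95,800.2 = 1.118 × 10⁻⁵ × 17.7 × N²
N² = 95,800.2 / (19.7886 × 10⁻⁵) = 484,118,129
N ≈ √484,118,129 ≈ 22,002.7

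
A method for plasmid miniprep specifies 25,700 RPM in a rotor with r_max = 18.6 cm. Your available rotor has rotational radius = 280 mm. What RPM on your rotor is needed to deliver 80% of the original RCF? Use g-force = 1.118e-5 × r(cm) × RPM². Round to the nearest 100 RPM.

RCF_original = 1.118 × 10⁻⁵ × 18.6 × (25700)² = 1.118 × 10⁻⁵ × 18.6 × 660,490,000 ≈ 137,347.6 × g
Target RCF = 0.8 × 137,347.6 ≈ 109,878.1 × g
Your rotor: r = 280 mm = 28.0 cm
109,878.1 = 1.118 × 10⁻⁵ × 28 × N²
N² = 109,878.1 / (31.304 × 10⁻⁵) = 351,003,386
N ≈ √351,003,386 ≈ 18,735.1

18700 RPM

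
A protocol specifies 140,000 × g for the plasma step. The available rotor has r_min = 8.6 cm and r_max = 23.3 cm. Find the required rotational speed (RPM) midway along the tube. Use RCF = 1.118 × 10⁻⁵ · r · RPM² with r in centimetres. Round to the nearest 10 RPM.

r_avg = (8.6 + 23.3) / 2 = 15.95 cm
140,000 = 1.118 × 10⁻⁵ × 15.95 × N²
N² = 140,000 / (17.8321 × 10⁻⁵) = 785,101,026
N ≈ √785,101,026 ≈ 28,019.7

≈ 28020 RPM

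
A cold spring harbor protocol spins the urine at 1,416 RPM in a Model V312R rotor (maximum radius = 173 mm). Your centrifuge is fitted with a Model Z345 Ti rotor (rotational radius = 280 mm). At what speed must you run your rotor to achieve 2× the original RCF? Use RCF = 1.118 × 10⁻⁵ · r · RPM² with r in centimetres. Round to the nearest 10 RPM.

Original rotor: r = 173 mm = 17.3 cm
RCF_original = 1.118 × 10⁻⁵ × 17.3 × (1416)² = 1.118 × 10⁻⁵ × 17.3 × 2,005,056 ≈ 387.8 × g
Target RCF = 2 × 387.8 ≈ 775.6 × g
Your rotor: r = 280 mm = 28.0 cm
775.6 = 1.118 × 10⁻⁵ × 28 × N²
N² = 775.6 / (31.304 × 10⁻⁵) = 2,477,639
N ≈ √2,477,639 ≈ 1,574.1

≈ 1570 RPM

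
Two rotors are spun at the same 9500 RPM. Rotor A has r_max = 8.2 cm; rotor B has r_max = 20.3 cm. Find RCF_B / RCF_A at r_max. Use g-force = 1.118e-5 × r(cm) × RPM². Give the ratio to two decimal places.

2.48

At fixed N, RCF ∝ r, so RCF_B/RCF_A = r_B/r_A = 20.3 / 8.2 = 2.4756.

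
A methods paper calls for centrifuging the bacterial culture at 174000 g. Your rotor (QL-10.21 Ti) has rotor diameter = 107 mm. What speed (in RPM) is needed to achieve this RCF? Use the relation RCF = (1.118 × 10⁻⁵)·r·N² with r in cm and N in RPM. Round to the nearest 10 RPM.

N ≈ 53940 RPM

r = 107 mm / 2 = 53.5 mm = 5.35 cm
RCF = 1.118 × 10⁻⁵ × r × N²
174,000 = 1.118 × 10⁻⁵ × 5.35 × N²
N² = 174,000 / (5.9813 × 10⁻⁵) = 2,909,066,591
N ≈ √2,909,066,591 ≈ 53,935.8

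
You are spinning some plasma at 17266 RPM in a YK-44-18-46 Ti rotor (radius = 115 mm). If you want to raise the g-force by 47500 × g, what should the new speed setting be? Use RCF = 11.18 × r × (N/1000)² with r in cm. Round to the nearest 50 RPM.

r = 115 mm = 11.5 cm
Current RCF = 11.18 × 11.5 × (17.266)² = 11.18 × 11.5 × 298.114756 ≈ 38,328.6 × g
Target RCF = 38,328.6 + 47,500 = 85,828.6 × g
(N/1000)² = 85,828.6 / 128.57 = 667.5632
N = 1000 × √667.5632 ≈ 25,837.2

N₂ ≈ 25850 RPM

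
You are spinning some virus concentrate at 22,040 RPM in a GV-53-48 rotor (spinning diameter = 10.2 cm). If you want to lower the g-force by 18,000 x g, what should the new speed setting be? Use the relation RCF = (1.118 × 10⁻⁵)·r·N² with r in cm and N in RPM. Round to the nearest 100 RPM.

≈ 13000 RPM

r = 10.2 / 2 = 5.1 cm
Current RCF = 1.118 × 10⁻⁵ × 5.1 × (22040)² = 1.118 × 10⁻⁵ × 5.1 × 485,761,600 ≈ 27,697.2 × g
Target RCF = 27,697.2 − 18,000 = 9,697.2 × g
N² = 9,697.2 / (5.7018 × 10⁻⁵) = 170,072,609
N ≈ √170,072,609 ≈ 13,041.2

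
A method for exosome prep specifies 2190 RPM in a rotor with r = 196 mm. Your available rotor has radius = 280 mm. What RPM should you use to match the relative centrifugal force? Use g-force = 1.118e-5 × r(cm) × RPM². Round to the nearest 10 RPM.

Original rotor: r = 196 mm = 19.6 cm
RCF = 1.118 × 10⁻⁵ × r × N²
RCF_original = 1.118 × 10⁻⁵ × 19.6 × (2190)² = 1.118 × 10⁻⁵ × 19.6 × 4,796,100 ≈ 1,051 × g
Your rotor: r = 280 mm = 28.0 cm
1,051 = 1.118 × 10⁻⁵ × 28 × N²
N² = 1,051 / (31.304 × 10⁻⁵) = 3,357,398
N ≈ √3,357,398 ≈ 1,832.3

≈ 1830 RPM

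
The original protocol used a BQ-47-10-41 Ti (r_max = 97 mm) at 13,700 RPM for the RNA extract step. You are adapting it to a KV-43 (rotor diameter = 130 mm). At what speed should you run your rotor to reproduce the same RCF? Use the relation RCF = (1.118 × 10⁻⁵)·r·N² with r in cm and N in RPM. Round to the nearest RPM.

≈ 16736 RPM

Original rotor: r = 97 mm = 9.7 cm
RCF_original = 1.118 × 10⁻⁵ × 9.7 × (13700)² = 1.118 × 10⁻⁵ × 9.7 × 187,690,000 ≈ 20,354.2 × g
Your rotor: r = 130 mm / 2 = 65 mm = 6.5 cm
20,354.2 = 1.118 × 10⁻⁵ × 6.5 × N²
N² = 20,354.2 / (7.267 × 10⁻⁵) = 280,090,822
N ≈ √280,090,822 ≈ 16,735.9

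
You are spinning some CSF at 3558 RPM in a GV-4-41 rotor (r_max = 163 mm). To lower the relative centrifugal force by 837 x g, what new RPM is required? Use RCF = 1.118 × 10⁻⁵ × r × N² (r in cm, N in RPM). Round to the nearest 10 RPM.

r = 163 mm = 16.3 cm
Current RCF = 1.118 × 10⁻⁵ × 16.3 × (3558)² = 1.118 × 10⁻⁵ × 16.3 × 12,659,364 ≈ 2,307 × g
Target RCF = 2,307 − 837 = 1,470 × g
N² = 1,470 / (18.2234 × 10⁻⁵) = 8,066,552
N ≈ √8,066,552 ≈ 2,840.2

≈ 2840 RPM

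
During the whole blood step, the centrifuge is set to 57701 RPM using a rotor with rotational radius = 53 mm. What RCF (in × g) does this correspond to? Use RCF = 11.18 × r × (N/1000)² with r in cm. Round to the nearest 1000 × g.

≈ 197000 × g

r = 53 mm = 5.3 cm
RCF = 11.18 × 5.3 × (57.701)² = 11.18 × 5.3 × 3,329.405401 ≈ 197,280.6 × g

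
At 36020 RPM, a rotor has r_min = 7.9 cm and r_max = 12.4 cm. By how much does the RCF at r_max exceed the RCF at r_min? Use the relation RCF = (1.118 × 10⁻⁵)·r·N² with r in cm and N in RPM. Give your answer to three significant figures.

ΔRCF ≈ 65300 ×g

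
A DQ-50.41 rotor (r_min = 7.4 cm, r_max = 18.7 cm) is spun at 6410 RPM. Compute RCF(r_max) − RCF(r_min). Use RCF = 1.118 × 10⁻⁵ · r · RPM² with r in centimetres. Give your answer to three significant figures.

ΔRCF ≈ 5190 ×g

RCF_max = 1.118 × 10⁻⁵ × 18.7 × (6410)² = 1.118 × 10⁻⁵ × 18.7 × 41,088,100 ≈ 8,590.1 × g
RCF_min = 1.118 × 10⁻⁵ × 7.4 × (6410)² = 1.118 × 10⁻⁵ × 7.4 × 41,088,100 ≈ 3,399.3 × g
ΔRCF = 8,590.1 − 3,399.3 = 5,190.8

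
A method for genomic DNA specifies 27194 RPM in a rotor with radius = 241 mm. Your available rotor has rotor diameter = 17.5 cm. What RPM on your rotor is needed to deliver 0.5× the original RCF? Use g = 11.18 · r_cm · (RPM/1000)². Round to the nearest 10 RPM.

Original rotor: r = 241 mm = 24.1 cm
RCF = 11.18 × r × (N/1000)²
RCF_original = 11.18 × 24.1 × (27.194)² = 11.18 × 24.1 × 739.513636 ≈ 199,253.1 × g
Target RCF = 0.5 × 199,253.1 ≈ 99,626.6 × g
Your rotor: r = 17.5 / 2 = 8.75 cm
99,626.6 = 11.18 × 8.75 × (N/1000)²
(N/1000)² = 99,626.6 / 97.825 = 1018.417
N = 1000 × √1018.417 ≈ 31,912.6

≈ 31910 RPM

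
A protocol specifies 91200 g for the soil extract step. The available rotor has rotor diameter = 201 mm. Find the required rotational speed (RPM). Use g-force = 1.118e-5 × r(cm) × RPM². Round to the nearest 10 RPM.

28490 RPM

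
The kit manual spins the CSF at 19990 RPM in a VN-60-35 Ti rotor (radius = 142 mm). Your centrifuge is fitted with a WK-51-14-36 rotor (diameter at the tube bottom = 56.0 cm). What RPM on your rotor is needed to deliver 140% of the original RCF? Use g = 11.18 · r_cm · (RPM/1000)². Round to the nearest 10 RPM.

≈ 16840 RPM

Original rotor: r = 142 mm = 14.2 cm
RCF_original = 11.18 × 14.2 × (19.99)² = 11.18 × 14.2 × 399.6001 ≈ 63,438.9 × g
Target RCF = 1.4 × 63,438.9 ≈ 88,814.5 × g
Your rotor: r = 56.0 / 2 = 28 cm
88,814.5 = 11.18 × 28 × (N/1000)²
(N/1000)² = 88,814.5 / 313.04 = 283.7161
N = 1000 × √283.7161 ≈ 16,843.9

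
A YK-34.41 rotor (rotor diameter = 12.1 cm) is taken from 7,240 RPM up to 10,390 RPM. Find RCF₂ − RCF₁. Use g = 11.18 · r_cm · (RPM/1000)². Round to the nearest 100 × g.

r = 12.1 / 2 = 6.05 cm
RCF₁ = 11.18 × 6.05 × (7.24)² = 11.18 × 6.05 × 52.4176 ≈ 3,545.5 × g
RCF₂ = 11.18 × 6.05 × (10.39)² = 11.18 × 6.05 × 107.9521 ≈ 7,301.8 × g
Increase = 7,301.8 − 3,545.5 = 3,756.3

3800 ×g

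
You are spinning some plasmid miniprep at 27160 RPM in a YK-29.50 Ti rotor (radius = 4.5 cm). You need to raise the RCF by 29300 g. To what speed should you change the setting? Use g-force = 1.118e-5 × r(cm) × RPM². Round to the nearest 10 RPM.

36330 RPM

Current RCF = 1.118 × 10⁻⁵ × 4.5 × (27160)² = 1.118 × 10⁻⁵ × 4.5 × 737,665,600 ≈ 37,112 × g
Target RCF = 37,112 + 29,300 = 66,412 × g
N² = 66,412 / (5.031 × 10⁻⁵) = 1,320,055,655
N ≈ √1,320,055,655 ≈ 36,332.6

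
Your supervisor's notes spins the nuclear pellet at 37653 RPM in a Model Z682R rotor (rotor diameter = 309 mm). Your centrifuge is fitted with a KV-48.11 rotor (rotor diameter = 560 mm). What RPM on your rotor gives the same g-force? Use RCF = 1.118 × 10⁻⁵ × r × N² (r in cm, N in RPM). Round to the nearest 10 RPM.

Original rotor: r = 309 mm / 2 = 154.5 mm = 15.45 cm
RCF = 1.118 × 10⁻⁵ × r × N²
RCF_original = 1.118 × 10⁻⁵ × 15.45 × (37653)² = 1.118 × 10⁻⁵ × 15.45 × 1,417,748,409 ≈ 244,889.1 × g
Your rotor: r = 560 mm / 2 = 280 mm = 28 cm
244,889.1 = 1.118 × 10⁻⁵ × 28 × N²
N² = 244,889.1 / (31.304 × 10⁻⁵) = 782,293,317
N ≈ √782,293,317 ≈ 27,969.5

27970 RPM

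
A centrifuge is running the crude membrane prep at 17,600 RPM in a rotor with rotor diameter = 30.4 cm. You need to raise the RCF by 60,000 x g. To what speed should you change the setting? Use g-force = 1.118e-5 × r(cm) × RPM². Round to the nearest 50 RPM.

r = 30.4 / 2 = 15.2 cm
Current RCF = 1.118 × 10⁻⁵ × 15.2 × (17600)² = 1.118 × 10⁻⁵ × 15.2 × 309,760,000 ≈ 52,639.4 × g
Target RCF = 52,639.4 + 60,000 = 112,639.4 × g
N² = 112,639.4 / (16.9936 × 10⁻⁵) = 662,834,243
N ≈ √662,834,243 ≈ 25,745.6

25750 RPM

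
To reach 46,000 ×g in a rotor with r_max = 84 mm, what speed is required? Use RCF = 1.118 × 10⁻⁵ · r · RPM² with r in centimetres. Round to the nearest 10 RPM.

r = 84 mm = 8.4 cm
RCF = 1.118 × 10⁻⁵ × r × N²
46,000 = 1.118 × 10⁻⁵ × 8.4 × N²
N² = 46,000 / (9.3912 × 10⁻⁵) = 489,820,257
N ≈ √489,820,257 ≈ 22,131.9

22130 RPM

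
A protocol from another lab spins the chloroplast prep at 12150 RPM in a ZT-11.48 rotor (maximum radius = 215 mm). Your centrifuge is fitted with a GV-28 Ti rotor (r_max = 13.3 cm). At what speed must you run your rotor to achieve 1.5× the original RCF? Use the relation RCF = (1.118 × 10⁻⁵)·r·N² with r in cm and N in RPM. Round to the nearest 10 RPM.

Original rotor: r = 215 mm = 21.5 cm
RCF = 1.118 × 10⁻⁵ × r × N²
RCF_original = 1.118 × 10⁻⁵ × 21.5 × (12150)² = 1.118 × 10⁻⁵ × 21.5 × 147,622,500 ≈ 35,484 × g
Target RCF = 1.5 × 35,484 ≈ 53,226 × g
53,226 = 1.118 × 10⁻⁵ × 13.3 × N²
N² = 53,226 / (14.8694 × 10⁻⁵) = 357,956,609
N ≈ √357,956,609 ≈ 18,919.7

18920 RPM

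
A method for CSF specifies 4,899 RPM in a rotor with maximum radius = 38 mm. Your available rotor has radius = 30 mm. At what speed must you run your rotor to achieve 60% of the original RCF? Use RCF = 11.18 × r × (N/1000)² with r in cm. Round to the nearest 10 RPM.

Original rotor: r = 38 mm = 3.8 cm
RCF = 11.18 × r × (N/1000)²
RCF_original = 11.18 × 3.8 × (4.899)² = 11.18 × 3.8 × 24.000201 ≈ 1,019.6 × g
Target RCF = 0.6 × 1,019.6 ≈ 611.8 × g
Your rotor: r = 30 mm = 3.0 cm
611.8 = 11.18 × 3 × (N/1000)²
(N/1000)² = 611.8 / 33.54 = 18.24091
N = 1000 × √18.24091 ≈ 4,270.9

4270 RPM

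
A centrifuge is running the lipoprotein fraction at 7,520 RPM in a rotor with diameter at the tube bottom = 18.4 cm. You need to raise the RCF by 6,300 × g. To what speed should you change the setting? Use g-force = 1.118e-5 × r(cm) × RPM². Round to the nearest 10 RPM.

r = 18.4 / 2 = 9.2 cm
Current RCF = 1.118 × 10⁻⁵ × 9.2 × (7520)² = 1.118 × 10⁻⁵ × 9.2 × 56,550,400 ≈ 5,816.5 × g
Target RCF = 5,816.5 + 6,300 = 12,116.5 × g
N² = 12,116.5 / (10.2856 × 10⁻⁵) = 117,800,614
N ≈ √117,800,614 ≈ 10,853.6

N₂ ≈ 10850 RPM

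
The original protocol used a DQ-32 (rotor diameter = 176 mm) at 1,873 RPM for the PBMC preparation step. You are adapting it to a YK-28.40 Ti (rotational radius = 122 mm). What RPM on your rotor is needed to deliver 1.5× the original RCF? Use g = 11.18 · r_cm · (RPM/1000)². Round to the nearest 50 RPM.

Original rotor: r = 176 mm / 2 = 88 mm = 8.8 cm
RCF_original = 11.18 × 8.8 × (1.873)² = 11.18 × 8.8 × 3.508129 ≈ 345.1 × g
Target RCF = 1.5 × 345.1 ≈ 517.7 × g
Your rotor: r = 122 mm = 12.2 cm
517.7 = 11.18 × 12.2 × (N/1000)²
(N/1000)² = 517.7 / 136.396 = 3.795566
N = 1000 × √3.795566 ≈ 1,948.2

≈ 1950 RPM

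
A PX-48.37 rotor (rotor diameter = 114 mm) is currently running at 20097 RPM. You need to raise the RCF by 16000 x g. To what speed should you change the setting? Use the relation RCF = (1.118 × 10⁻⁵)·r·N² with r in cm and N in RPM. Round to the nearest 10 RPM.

N₂ ≈ 25590 RPM

r = 114 mm / 2 = 57 mm = 5.7 cm
Current RCF = 1.118 × 10⁻⁵ × 5.7 × (20097)² = 1.118 × 10⁻⁵ × 5.7 × 403,889,409 ≈ 25,738.3 × g
Target RCF = 25,738.3 + 16,000 = 41,738.3 × g
N² = 41,738.3 / (6.3726 × 10⁻⁵) = 654,965,006
N ≈ √654,965,006 ≈ 25,592.3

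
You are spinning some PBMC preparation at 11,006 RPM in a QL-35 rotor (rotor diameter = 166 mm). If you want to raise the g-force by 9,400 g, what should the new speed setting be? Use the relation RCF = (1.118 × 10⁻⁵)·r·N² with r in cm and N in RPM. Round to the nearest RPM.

r = 166 mm / 2 = 83 mm = 8.3 cm
Current RCF = 1.118 × 10⁻⁵ × 8.3 × (11006)² = 1.118 × 10⁻⁵ × 8.3 × 121,132,036 ≈ 11,240.3 × g
Target RCF = 11,240.3 + 9,400 = 20,640.3 × g
N² = 20,640.3 / (9.2794 × 10⁻⁵) = 222,431,407
N ≈ √222,431,407 ≈ 14,914.1

≈ 14914 RPM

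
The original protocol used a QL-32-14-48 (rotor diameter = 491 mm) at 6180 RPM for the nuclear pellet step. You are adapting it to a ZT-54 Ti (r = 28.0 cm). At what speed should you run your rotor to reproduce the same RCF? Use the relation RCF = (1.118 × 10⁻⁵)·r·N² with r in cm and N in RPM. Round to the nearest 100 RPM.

5800 RPM

Original rotor: r = 491 mm / 2 = 245.5 mm = 24.55 cm
RCF_original = 1.118 × 10⁻⁵ × 24.55 × (6180)² = 1.118 × 10⁻⁵ × 24.55 × 38,192,400 ≈ 10,482.6 × g
10,482.6 = 1.118 × 10⁻⁵ × 28 × N²
N² = 10,482.6 / (31.304 × 10⁻⁵) = 33,486,455
N ≈ √33,486,455 ≈ 5,786.7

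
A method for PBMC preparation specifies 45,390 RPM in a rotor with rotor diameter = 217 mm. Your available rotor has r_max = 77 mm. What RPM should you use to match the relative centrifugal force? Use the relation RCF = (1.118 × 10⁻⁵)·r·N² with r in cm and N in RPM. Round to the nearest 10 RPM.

≈ 53880 RPM

Original rotor: r = 217 mm / 2 = 108.5 mm = 10.85 cm
RCF = 1.118 × 10⁻⁵ × r × N²
RCF_original = 1.118 × 10⁻⁵ × 10.85 × (45390)² = 1.118 × 10⁻⁵ × 10.85 × 2,060,252,100 ≈ 249,914.8 × g
Your rotor: r = 77 mm = 7.7 cm
249,914.8 = 1.118 × 10⁻⁵ × 7.7 × N²
N² = 249,914.8 / (8.6086 × 10⁻⁵) = 2,903,082,964
N ≈ √2,903,082,964 ≈ 53,880.3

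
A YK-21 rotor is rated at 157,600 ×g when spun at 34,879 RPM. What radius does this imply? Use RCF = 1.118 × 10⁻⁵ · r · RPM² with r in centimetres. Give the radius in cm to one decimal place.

157600 = 1.118 × 10⁻⁵ × r × (34879)²
r = 157600 / (1.118 × 10⁻⁵ × 1,216,544,641) = 157600 / 13600.97 ≈ 11.587 cm

≈ 11.6 cm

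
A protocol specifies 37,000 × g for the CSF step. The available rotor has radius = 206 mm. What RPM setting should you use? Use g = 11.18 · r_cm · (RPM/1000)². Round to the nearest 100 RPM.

12700 RPM

r = 206 mm = 20.6 cm
37,000 = 11.18 × 20.6 × (N/1000)²
(N/1000)² = 37,000 / 230.308 = 160.6544
N = 1000 × √160.6544 ≈ 12,675.0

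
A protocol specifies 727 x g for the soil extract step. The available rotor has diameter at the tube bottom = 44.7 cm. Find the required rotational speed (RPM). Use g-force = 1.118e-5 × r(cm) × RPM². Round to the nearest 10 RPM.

≈ 1710 RPM

r = 44.7 / 2 = 22.35 cm
RCF = 1.118 × 10⁻⁵ × r × N²
727 = 1.118 × 10⁻⁵ × 22.35 × N²
N² = 727 / (24.9873 × 10⁻⁵) = 2,909,478
N ≈ √2,909,478 ≈ 1,705.7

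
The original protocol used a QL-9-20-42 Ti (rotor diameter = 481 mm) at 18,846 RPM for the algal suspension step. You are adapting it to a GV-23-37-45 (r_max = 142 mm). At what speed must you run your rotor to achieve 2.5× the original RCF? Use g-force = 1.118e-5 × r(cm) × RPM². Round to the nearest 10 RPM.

Original rotor: r = 481 mm / 2 = 240.5 mm = 24.05 cm
RCF_original = 1.118 × 10⁻⁵ × 24.05 × (18846)² = 1.118 × 10⁻⁵ × 24.05 × 355,171,716 ≈ 95,498.2 × g
Target RCF = 2.5 × 95,498.2 ≈ 238,745.5 × g
Your rotor: r = 142 mm = 14.2 cm
238,745.5 = 1.118 × 10⁻⁵ × 14.2 × N²
N² = 238,745.5 / (15.8756 × 10⁻⁵) = 1,503,851,823
N ≈ √1,503,851,823 ≈ 38,779.5

38780 RPM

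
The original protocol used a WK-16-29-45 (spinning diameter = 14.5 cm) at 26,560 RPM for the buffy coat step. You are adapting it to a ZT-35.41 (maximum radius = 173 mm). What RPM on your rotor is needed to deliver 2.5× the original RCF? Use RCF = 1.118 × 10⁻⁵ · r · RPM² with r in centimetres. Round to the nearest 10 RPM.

27190 RPM

Original rotor: r = 14.5 / 2 = 7.25 cm
RCF = 1.118 × 10⁻⁵ × r × N²
RCF_original = 1.118 × 10⁻⁵ × 7.25 × (26560)² = 1.118 × 10⁻⁵ × 7.25 × 705,433,600 ≈ 57,178.9 × g
Target RCF = 2.5 × 57,178.9 ≈ 142,947.2 × g
Your rotor: r = 173 mm = 17.3 cm
142,947.2 = 1.118 × 10⁻⁵ × 17.3 × N²
N² = 142,947.2 / (19.3414 × 10⁻⁵) = 739,073,697
N ≈ √739,073,697 ≈ 27,185.9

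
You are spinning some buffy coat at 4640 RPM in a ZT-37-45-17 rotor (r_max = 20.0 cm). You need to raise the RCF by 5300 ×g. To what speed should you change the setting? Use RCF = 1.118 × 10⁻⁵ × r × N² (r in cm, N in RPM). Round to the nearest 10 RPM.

N₂ ≈ 6730 RPM

Current RCF = 1.118 × 10⁻⁵ × 20 × (4640)² = 1.118 × 10⁻⁵ × 20 × 21,529,600 ≈ 4,814 × g
Target RCF = 4,814 + 5,300 = 10,114 × g
N² = 10,114 / (22.36 × 10⁻⁵) = 45,232,558
N ≈ √45,232,558 ≈ 6,725.5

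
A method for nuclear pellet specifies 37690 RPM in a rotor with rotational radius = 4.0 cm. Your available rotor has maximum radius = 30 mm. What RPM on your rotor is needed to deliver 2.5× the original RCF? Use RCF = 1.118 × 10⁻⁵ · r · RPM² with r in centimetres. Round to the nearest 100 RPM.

RCF = 1.118 × 10⁻⁵ × r × N²
RCF_original = 1.118 × 10⁻⁵ × 4 × (37690)² = 1.118 × 10⁻⁵ × 4 × 1,420,536,100 ≈ 63,526.4 × g
Target RCF = 2.5 × 63,526.4 ≈ 158,816 × g
Your rotor: r = 30 mm = 3.0 cm
158,816 = 1.118 × 10⁻⁵ × 3 × N²
N² = 158,816 / (3.354 × 10⁻⁵) = 4,735,122,242
N ≈ √4,735,122,242 ≈ 68,812.2

≈ 68800 RPM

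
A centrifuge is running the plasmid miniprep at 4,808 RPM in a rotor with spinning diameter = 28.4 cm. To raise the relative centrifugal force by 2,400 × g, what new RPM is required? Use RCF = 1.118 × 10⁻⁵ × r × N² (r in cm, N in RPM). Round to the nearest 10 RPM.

r = 28.4 / 2 = 14.2 cm
Current RCF = 1.118 × 10⁻⁵ × 14.2 × (4808)² = 1.118 × 10⁻⁵ × 14.2 × 23,116,864 ≈ 3,669.9 × g
Target RCF = 3,669.9 + 2,400 = 6,069.9 × g
N² = 6,069.9 / (15.8756 × 10⁻⁵) = 38,234,145
N ≈ √38,234,145 ≈ 6,183.4

6180 RPM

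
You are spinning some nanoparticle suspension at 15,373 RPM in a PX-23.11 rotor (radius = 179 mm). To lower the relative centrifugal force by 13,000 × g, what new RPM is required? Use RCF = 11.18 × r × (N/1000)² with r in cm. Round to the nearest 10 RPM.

≈ 13090 RPM

r = 179 mm = 17.9 cm
Current RCF = 11.18 × 17.9 × (15.373)² = 11.18 × 17.9 × 236.329129 ≈ 47,294.7 × g
Target RCF = 47,294.7 − 13,000 = 34,294.7 × g
(N/1000)² = 34,294.7 / 200.122 = 171.369
N = 1000 × √171.369 ≈ 13,090.8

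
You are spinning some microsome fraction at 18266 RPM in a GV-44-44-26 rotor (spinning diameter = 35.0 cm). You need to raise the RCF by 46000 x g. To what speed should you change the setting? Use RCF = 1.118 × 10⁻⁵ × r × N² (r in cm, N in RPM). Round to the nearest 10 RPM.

≈ 23850 RPM

r = 35.0 / 2 = 17.5 cm
Current RCF = 1.118 × 10⁻⁵ × 17.5 × (18266)² = 1.118 × 10⁻⁵ × 17.5 × 333,646,756 ≈ 65,278 × g
Target RCF = 65,278 + 46,000 = 111,278 × g
N² = 111,278 / (19.565 × 10⁻⁵) = 568,760,542
N ≈ √568,760,542 ≈ 23,848.7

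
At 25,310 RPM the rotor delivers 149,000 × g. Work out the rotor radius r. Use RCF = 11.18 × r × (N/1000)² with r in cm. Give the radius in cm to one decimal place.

149000 = 11.18 × r × (25.31)²
r = 149000 / (11.18 × 640.5961) = 149000 / 7161.864 ≈ 20.805 cm

20.8 cm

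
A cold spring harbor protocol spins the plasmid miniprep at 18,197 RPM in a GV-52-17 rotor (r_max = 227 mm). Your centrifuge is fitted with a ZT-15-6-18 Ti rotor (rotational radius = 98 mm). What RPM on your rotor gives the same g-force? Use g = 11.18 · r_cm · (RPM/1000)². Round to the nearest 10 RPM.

Original rotor: r = 227 mm = 22.7 cm
RCF_original = 11.18 × 22.7 × (18.197)² = 11.18 × 22.7 × 331.130809 ≈ 84,036.4 × g
Your rotor: r = 98 mm = 9.8 cm
84,036.4 = 11.18 × 9.8 × (N/1000)²
(N/1000)² = 84,036.4 / 109.564 = 767.0074
N = 1000 × √767.0074 ≈ 27,694.9

≈ 27690 RPM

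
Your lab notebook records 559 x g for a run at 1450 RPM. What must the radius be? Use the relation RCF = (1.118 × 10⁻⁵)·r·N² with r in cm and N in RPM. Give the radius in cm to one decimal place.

r ≈ 23.8 cm

RCF = 1.118 × 10⁻⁵ × r × N²
559 = 1.118 × 10⁻⁵ × r × (1450)²
r = 559 / (1.118 × 10⁻⁵ × 2,102,500) = 559 / 23.50595 ≈ 23.781 cm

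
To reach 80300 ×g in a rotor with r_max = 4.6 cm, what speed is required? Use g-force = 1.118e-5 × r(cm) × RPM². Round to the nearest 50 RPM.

RCF = 1.118 × 10⁻⁵ × r × N²
80,300 = 1.118 × 10⁻⁵ × 4.6 × N²
N² = 80,300 / (5.1428 × 10⁻⁵) = 1,561,406,238
N ≈ √1,561,406,238 ≈ 39,514.6

≈ 39500 RPM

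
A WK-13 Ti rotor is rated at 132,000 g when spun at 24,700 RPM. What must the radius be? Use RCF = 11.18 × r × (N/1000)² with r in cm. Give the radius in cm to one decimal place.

r ≈ 19.4 cm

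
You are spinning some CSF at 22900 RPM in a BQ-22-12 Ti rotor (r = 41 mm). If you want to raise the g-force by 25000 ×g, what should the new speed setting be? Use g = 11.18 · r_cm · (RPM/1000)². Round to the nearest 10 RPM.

≈ 32710 RPM

r = 41 mm = 4.1 cm
Current RCF = 11.18 × 4.1 × (22.9)² = 11.18 × 4.1 × 524.41 ≈ 24,037.9 × g
Target RCF = 24,037.9 + 25,000 = 49,037.9 × g
(N/1000)² = 49,037.9 / 45.838 = 1069.809
N = 1000 × √1069.809 ≈ 32,707.9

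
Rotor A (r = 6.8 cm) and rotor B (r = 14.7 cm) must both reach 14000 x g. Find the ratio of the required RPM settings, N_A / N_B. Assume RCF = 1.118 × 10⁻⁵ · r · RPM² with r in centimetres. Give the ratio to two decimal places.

1.47

At fixed RCF, N ∝ 1/√r, so N_A/N_B = √(r_B/r_A) = √(14.7/6.8) = √2.161765 = 1.4703.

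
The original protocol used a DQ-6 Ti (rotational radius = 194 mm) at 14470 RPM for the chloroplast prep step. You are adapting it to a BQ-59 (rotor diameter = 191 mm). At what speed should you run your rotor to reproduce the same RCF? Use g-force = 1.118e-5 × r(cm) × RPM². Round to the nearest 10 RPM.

20620 RPM

Original rotor: r = 194 mm = 19.4 cm
RCF = 1.118 × 10⁻⁵ × r × N²
RCF_original = 1.118 × 10⁻⁵ × 19.4 × (14470)² = 1.118 × 10⁻⁵ × 19.4 × 209,380,900 ≈ 45,413 × g
Your rotor: r = 191 mm / 2 = 95.5 mm = 9.55 cm
45,413 = 1.118 × 10⁻⁵ × 9.55 × N²
N² = 45,413 / (10.6769 × 10⁻⁵) = 425,338,816
N ≈ √425,338,816 ≈ 20,623.7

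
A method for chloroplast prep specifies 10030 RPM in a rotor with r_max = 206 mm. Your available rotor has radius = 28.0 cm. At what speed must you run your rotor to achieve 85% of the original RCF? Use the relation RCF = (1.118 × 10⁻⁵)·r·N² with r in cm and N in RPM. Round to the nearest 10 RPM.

Original rotor: r = 206 mm = 20.6 cm
RCF_original = 1.118 × 10⁻⁵ × 20.6 × (10030)² = 1.118 × 10⁻⁵ × 20.6 × 100,600,900 ≈ 23,169.2 × g
Target RCF = 0.85 × 23,169.2 ≈ 19,693.8 × g
19,693.8 = 1.118 × 10⁻⁵ × 28 × N²
N² = 19,693.8 / (31.304 × 10⁻⁵) = 62,911,449
N ≈ √62,911,449 ≈ 7,931.7

7930 RPM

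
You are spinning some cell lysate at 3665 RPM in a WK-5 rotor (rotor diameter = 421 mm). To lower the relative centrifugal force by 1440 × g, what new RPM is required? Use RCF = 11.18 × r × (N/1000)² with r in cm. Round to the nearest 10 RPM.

r = 421 mm / 2 = 210.5 mm = 21.05 cm
Current RCF = 11.18 × 21.05 × (3.665)² = 11.18 × 21.05 × 13.432225 ≈ 3,161.1 × g
Target RCF = 3,161.1 − 1,440 = 1,721.1 × g
(N/1000)² = 1,721.1 / 235.339 = 7.31328
N = 1000 × √7.31328 ≈ 2,704.3

2700 RPM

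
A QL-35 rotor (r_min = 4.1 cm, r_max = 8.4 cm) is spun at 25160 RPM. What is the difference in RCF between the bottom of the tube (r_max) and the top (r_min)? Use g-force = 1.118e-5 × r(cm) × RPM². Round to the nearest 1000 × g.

RCF_max = 1.118 × 10⁻⁵ × 8.4 × (25160)² = 1.118 × 10⁻⁵ × 8.4 × 633,025,600 ≈ 59,448.7 × g
RCF_min = 1.118 × 10⁻⁵ × 4.1 × (25160)² = 1.118 × 10⁻⁵ × 4.1 × 633,025,600 ≈ 29,016.6 × g
ΔRCF = 59,448.7 − 29,016.6 = 30,432.1

≈ 30000 ×g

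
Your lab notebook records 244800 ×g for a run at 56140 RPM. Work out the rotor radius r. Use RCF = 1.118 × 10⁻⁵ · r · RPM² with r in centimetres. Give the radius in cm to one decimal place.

r ≈ 6.9 cm

244800 = 1.118 × 10⁻⁵ × r × (56140)²
r = 244800 / (1.118 × 10⁻⁵ × 3,151,699,600) = 244800 / 35236 ≈ 6.947 cm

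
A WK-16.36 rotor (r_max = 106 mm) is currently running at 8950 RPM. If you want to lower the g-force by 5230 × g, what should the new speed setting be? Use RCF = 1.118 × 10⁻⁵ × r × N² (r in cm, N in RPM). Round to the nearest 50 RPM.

≈ 6000 RPM

r = 106 mm = 10.6 cm
Current RCF = 1.118 × 10⁻⁵ × 10.6 × (8950)² = 1.118 × 10⁻⁵ × 10.6 × 80,102,500 ≈ 9,492.8 × g
Target RCF = 9,492.8 − 5,230 = 4,262.8 × g
N² = 4,262.8 / (11.8508 × 10⁻⁵) = 35,970,567
N ≈ √35,970,567 ≈ 5,997.5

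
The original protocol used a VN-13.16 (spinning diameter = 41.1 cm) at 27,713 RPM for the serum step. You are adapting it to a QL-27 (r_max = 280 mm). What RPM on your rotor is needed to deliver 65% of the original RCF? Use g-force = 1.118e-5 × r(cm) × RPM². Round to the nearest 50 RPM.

19150 RPM

Original rotor: r = 41.1 / 2 = 20.55 cm
RCF = 1.118 × 10⁻⁵ × r × N²
RCF_original = 1.118 × 10⁻⁵ × 20.55 × (27713)² = 1.118 × 10⁻⁵ × 20.55 × 768,010,369 ≈ 176,449.6 × g
Target RCF = 0.65 × 176,449.6 ≈ 114,692.2 × g
Your rotor: r = 280 mm = 28.0 cm
114,692.2 = 1.118 × 10⁻⁵ × 28 × N²
N² = 114,692.2 / (31.304 × 10⁻⁵) = 366,381,932
N ≈ √366,381,932 ≈ 19,141.1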